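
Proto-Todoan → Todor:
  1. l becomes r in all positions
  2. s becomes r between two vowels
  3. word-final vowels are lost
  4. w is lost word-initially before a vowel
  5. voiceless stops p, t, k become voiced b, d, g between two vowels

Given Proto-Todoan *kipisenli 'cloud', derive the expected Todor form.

Todor: *kipisenli > kipisenri > kipirenri > kipirenr > kibirenr  (by unconditioned shift, rhotacism, apocope, intervocalic voicing)

kibirenr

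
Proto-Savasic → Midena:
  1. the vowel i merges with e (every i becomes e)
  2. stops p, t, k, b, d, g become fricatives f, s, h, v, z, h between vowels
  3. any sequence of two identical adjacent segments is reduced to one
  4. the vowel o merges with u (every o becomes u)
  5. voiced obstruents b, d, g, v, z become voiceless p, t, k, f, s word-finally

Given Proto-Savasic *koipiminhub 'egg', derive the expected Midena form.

kuefemenhup

Midena: *koipiminhub > koepemenhub > koefemenhub > kuefemenhub > kuefemenhup  (by vowel merger, intervocalic lenition, vowel merger, final devoicing)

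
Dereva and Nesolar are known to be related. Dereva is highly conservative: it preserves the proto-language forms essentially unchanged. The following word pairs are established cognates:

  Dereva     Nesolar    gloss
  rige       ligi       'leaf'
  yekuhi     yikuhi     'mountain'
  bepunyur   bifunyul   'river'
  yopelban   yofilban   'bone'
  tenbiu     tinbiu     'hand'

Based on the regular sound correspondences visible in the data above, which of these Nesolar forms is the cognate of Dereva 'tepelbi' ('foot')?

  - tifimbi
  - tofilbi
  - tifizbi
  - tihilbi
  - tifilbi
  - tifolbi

tifilbi

bepunyur ~ bifunyul — Dereva e corresponds to Nesolar i after a consonant, before a labial obstruent.
yopelban ~ yofilban — Dereva p corresponds to Nesolar f between vowels (before a front vowel).
yekuhi ~ yikuhi, yopelban ~ yofilban — Dereva e corresponds to Nesolar i after a consonant, before a consonant other than r, m, n, p, b, f, v.
Applying these to Dereva 'tepelbi':
  tepelbi → tipelbi   (e→i after a consonant, before a labial obstruent)
  tipelbi → tifelbi   (p→f between vowels (before a front vowel))
  tifelbi → tifilbi   (e→i after a consonant, before a consonant other than r, m, n, p, b, f, v)
So the Nesolar cognate is 'tifilbi'.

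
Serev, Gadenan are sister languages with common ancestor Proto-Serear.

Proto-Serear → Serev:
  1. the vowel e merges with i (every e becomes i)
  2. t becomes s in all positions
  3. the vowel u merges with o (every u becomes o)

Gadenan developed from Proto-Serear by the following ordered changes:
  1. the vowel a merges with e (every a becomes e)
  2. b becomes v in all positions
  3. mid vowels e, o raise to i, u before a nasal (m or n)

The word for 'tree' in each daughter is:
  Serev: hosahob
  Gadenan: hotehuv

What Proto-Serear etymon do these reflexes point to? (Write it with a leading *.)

Position 6: Serev has o, Gadenan has u. Taking the neighbouring segments as reconstructed: Serev o could go back to *o or *u; Gadenan u can only go back to *u — the one source consistent with every daughter is *u.
Position 4: Serev has a, Gadenan has e. Serev preserves a here (none of its changes turn any other segment into a), so the proto-segment is *a.
Position 3: Serev has s, Gadenan has t. Gadenan preserves t here (none of its changes turn any other segment into t), so the proto-segment is *t.
This points to *hotahub. Verify forward in each daughter:
Serev: start from *hotahub.
  rule 1: no change — hotahub
  rule 2 (unconditioned shift): hotahub → hosahub
  rule 3 (vowel merger): hosahub → hosahob
  ⇒ Serev hosahob
Gadenan: *hotahub > hotehub > hotehuv  (by vowel merger, unconditioned shift)
Only *hotahub yields all of Serev hosahob, Gadenan hotehuv.

*hotahub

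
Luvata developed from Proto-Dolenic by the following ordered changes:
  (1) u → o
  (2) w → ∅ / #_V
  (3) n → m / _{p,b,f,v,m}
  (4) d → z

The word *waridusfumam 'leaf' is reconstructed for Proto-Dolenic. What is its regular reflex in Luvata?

arizosfomam

Luvata: start from *waridusfumam.
  rule 1 (vowel merger): waridusfumam → waridosfomam
  rule 2 (glide loss): waridosfomam → aridosfomam
  rule 3: no change — aridosfomam
  rule 4 (unconditioned shift): aridosfomam → arizosfomam
  ⇒ Luvata arizosfomam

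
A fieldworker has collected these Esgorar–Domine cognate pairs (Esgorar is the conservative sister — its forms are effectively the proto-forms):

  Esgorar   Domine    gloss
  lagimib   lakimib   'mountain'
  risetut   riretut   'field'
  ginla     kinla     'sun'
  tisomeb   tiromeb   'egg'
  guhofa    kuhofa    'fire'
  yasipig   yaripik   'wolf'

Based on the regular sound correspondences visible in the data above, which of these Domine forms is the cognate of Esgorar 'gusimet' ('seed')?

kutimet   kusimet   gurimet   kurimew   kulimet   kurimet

guhofa ~ kuhofa — Esgorar g corresponds to Domine k word-initially before a back vowel.
yasipig ~ yaripik — Esgorar s corresponds to Domine r between vowels (before a front vowel).
Applying these to Esgorar 'gusimet':
  gusimet → kusimet   (g→k word-initially before a back vowel)
  kusimet → kurimet   (s→r between vowels (before a front vowel))
So the Domine cognate is 'kurimet'.

kurimet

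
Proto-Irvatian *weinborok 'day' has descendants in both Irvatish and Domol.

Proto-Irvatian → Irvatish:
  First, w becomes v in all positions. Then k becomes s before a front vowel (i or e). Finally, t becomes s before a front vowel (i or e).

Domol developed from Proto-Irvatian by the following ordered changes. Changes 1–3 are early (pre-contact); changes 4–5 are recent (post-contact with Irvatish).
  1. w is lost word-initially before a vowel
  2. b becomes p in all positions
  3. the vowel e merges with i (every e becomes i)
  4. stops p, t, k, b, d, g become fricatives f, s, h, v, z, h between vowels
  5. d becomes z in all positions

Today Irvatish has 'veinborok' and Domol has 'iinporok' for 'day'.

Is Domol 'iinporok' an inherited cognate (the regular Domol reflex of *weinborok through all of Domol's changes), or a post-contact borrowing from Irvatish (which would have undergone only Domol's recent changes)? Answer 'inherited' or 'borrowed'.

inherited

If inherited, *weinborok would pass through all of Domol's changes:
Domol: start from *weinborok.
  rule 1 (glide loss): weinborok → einborok
  rule 2 (unconditioned shift): einborok → einporok
  rule 3 (vowel merger): einporok → iinporok
  rule 4: no change — iinporok
  rule 5: no change — iinporok
  ⇒ Domol iinporok
If borrowed from Irvatish 'veinborok' after the early changes, it would undergo only the recent ones:
  rule 4 (intervocalic lenition): no change (veinborok)
  rule 5 (unconditioned shift): no change (veinborok)
  ⇒ as a loan: veinborok
Domol 'iinporok' matches the inherited outcome exactly, so it is an inherited cognate, not a loan.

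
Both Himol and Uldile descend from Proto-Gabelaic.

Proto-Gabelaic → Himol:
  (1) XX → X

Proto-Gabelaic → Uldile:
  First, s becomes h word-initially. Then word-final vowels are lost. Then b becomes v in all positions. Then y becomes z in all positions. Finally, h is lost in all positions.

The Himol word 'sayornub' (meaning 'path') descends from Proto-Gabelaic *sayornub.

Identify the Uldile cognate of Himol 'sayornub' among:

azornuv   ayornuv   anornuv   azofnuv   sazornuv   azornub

Uldile: *sayornub > hayornub > hayornuv > hazornuv > azornuv  (by debuccalisation, unconditioned shift, unconditioned shift, h-loss)
The other candidates each miss or misapply at least one Uldile change.

azornuv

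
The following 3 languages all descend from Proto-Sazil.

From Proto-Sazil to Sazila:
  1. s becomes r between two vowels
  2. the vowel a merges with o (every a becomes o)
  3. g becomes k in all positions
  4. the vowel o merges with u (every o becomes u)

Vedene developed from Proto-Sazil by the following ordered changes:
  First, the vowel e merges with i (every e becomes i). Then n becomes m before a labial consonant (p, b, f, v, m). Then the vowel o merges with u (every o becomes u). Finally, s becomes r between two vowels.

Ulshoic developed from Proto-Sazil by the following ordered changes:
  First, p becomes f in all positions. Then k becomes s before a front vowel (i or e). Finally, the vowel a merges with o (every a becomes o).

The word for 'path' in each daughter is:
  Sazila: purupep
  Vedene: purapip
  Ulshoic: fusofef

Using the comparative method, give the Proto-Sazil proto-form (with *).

*pusapep

Position 1: Sazila has p, Vedene has p, Ulshoic has f. Sazila preserves p here (none of its changes turn any other segment into p), so the proto-segment is *p.
Position 3: Sazila has r, Vedene has r, Ulshoic has s. Taking the neighbouring segments as reconstructed: Sazila r could go back to *s or *r; Vedene r could go back to *s or *r; Ulshoic s can only go back to *s — the one source consistent with every daughter is *s.
Verify the candidate proto-form against each daughter:
Sazila: *pusapep > purapep > puropep > purupep  (by rhotacism, vowel merger, vowel merger)
Vedene: *pusapep
  pusapep → pusapip   [vowel merger]
  pusapip (rule 2 does not apply)
  pusapip (rule 3 does not apply)
  pusapip → purapip   [rhotacism]
  giving Vedene purapip.
Ulshoic: *pusapep
  pusapep → fusafef   [unconditioned shift]
  fusafef (rule 2 does not apply)
  fusafef → fusofef   [vowel merger]
  giving Ulshoic fusofef.
Only *pusapep yields all of Sazila purupep, Vedene purapip, Ulshoic fusofef.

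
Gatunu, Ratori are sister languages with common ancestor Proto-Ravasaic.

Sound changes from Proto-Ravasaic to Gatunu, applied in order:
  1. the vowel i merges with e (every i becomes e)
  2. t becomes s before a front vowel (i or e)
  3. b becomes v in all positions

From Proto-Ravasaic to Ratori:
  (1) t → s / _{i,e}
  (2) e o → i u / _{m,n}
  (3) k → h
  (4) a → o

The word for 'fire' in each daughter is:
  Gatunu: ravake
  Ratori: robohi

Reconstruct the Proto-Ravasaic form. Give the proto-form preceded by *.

Position 3: Gatunu has v, Ratori has b. Ratori preserves b here (none of its changes turn any other segment into b), so the proto-segment is *b.
Position 6: Gatunu has e, Ratori has i. Taking the neighbouring segments as reconstructed: Gatunu e could go back to *e or *i; Ratori i can only go back to *i — the one source consistent with every daughter is *i.
This points to *rabaki. Verify forward in each daughter:
Gatunu: *rabaki > rabake > ravake  (by vowel merger, unconditioned shift)
Ratori: *rabaki
  rabaki (rule 1 does not apply)
  rabaki (rule 2 does not apply)
  rabaki → rabahi   [unconditioned shift]
  rabahi → robohi   [vowel merger]
  giving Ratori robohi.
No other proto-form is consistent with every reflex, so the reconstruction is *rabaki.

*rabaki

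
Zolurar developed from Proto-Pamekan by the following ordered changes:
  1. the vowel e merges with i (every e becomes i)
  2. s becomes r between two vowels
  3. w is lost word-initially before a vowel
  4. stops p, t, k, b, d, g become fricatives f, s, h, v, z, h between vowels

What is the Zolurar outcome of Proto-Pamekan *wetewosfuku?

isiwosfuhu

Zolurar: *wetewosfuku
  wetewosfuku → witiwosfuku   [vowel merger]
  witiwosfuku (rule 2 does not apply)
  witiwosfuku → itiwosfuku   [glide loss]
  itiwosfuku → isiwosfuhu   [intervocalic lenition]
  giving Zolurar isiwosfuhu.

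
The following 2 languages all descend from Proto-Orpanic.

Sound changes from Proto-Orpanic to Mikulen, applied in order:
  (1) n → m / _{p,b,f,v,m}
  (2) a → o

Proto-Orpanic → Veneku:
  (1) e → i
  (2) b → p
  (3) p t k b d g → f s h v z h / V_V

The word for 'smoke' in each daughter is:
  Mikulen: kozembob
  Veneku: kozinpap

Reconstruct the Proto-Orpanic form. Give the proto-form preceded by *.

Position 6: Mikulen has b, Veneku has p. Mikulen preserves b here (none of its changes turn any other segment into b), so the proto-segment is *b.
Position 7: Mikulen has o, Veneku has a. Veneku preserves a here (none of its changes turn any other segment into a), so the proto-segment is *a.
Position 4: Mikulen has e, Veneku has i. Mikulen preserves e here (none of its changes turn any other segment into e), so the proto-segment is *e.
This points to *kozenbab. Verify forward in each daughter:
Mikulen: start from *kozenbab.
  rule 1 (nasal place assimilation): kozenbab → kozembab
  rule 2 (vowel merger): kozembab → kozembob
  ⇒ Mikulen kozembob
Veneku: *kozenbab
  kozenbab → kozinbab   [vowel merger]
  kozinbab → kozinpap   [unconditioned shift]
  kozinpap (rule 3 does not apply)
  giving Veneku kozinpap.
*kozenbab is the unique common source.

*kozenbab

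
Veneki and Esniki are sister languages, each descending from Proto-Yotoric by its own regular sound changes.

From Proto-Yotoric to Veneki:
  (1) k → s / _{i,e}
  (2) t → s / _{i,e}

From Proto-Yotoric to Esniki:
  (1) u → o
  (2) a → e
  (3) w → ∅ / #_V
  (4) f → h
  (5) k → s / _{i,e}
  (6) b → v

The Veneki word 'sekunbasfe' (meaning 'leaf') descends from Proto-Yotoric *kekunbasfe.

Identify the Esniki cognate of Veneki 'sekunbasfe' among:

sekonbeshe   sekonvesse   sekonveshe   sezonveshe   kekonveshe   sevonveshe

Esniki: start from *kekunbasfe.
  rule 1 (vowel merger): kekunbasfe → kekonbasfe
  rule 2 (vowel merger): kekonbasfe → kekonbesfe
  rule 3: no change — kekonbesfe
  rule 4 (unconditioned shift): kekonbesfe → kekonbeshe
  rule 5 (palatalisation): kekonbeshe → sekonbeshe
  rule 6 (unconditioned shift): sekonbeshe → sekonveshe
  ⇒ Esniki sekonveshe
Only 'sekonveshe' matches the regular Esniki development of *kekunbasfe.

sekonveshe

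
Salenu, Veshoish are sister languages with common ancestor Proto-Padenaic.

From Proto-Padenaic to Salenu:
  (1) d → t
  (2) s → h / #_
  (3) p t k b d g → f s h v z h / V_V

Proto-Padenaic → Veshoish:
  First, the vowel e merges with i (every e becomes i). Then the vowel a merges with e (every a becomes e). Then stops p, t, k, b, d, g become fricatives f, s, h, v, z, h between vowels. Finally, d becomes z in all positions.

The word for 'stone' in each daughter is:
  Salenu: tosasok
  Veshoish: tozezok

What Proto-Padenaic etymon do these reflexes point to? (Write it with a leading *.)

*todadok

Position 3: Salenu has s, Veshoish has z. Taking the neighbouring segments as reconstructed: Salenu s could go back to *t or *d or *s; Veshoish z could go back to *d or *z — the one source consistent with every daughter is *d.
Position 4: Salenu has a, Veshoish has e. Salenu preserves a here (none of its changes turn any other segment into a), so the proto-segment is *a.
Continuing position by position gives *todadok; check it forward:
Salenu: *todadok > totatok > tosasok  (by unconditioned shift, intervocalic lenition)
Veshoish: *todadok > todedok > tozezok  (by vowel merger, intervocalic lenition)
No other proto-form is consistent with every reflex, so the reconstruction is *todadok.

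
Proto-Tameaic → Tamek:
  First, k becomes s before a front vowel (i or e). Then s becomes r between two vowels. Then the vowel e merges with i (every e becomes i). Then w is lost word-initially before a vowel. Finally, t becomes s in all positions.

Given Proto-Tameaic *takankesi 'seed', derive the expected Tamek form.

sakansiri

Tamek: start from *takankesi.
  rule 1 (palatalisation): takankesi → takansesi
  rule 2 (rhotacism): takansesi → takanseri
  rule 3 (vowel merger): takanseri → takansiri
  rule 4: no change — takansiri
  rule 5 (unconditioned shift): takansiri → sakansiri
  ⇒ Tamek sakansiri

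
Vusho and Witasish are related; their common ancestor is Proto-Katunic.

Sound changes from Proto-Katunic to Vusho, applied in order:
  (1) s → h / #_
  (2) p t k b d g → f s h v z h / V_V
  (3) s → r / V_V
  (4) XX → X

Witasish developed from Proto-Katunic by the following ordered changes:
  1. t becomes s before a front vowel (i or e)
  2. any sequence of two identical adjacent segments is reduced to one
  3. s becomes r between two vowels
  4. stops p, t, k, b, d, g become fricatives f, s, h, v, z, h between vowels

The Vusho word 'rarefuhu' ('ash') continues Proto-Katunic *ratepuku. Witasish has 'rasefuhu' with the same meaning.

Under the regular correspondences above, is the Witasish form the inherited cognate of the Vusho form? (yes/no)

Derive the expected Witasish reflex of *ratepuku:
Witasish: *ratepuku > rasepuku > rarepuku > rarefuhu  (by palatalisation, rhotacism, intervocalic lenition)
The regular Witasish reflex would be 'rarefuhu', but the attested form is 'rasefuhu'. The correspondence is irregular, so they are not cognates (the Witasish form has a different source).

no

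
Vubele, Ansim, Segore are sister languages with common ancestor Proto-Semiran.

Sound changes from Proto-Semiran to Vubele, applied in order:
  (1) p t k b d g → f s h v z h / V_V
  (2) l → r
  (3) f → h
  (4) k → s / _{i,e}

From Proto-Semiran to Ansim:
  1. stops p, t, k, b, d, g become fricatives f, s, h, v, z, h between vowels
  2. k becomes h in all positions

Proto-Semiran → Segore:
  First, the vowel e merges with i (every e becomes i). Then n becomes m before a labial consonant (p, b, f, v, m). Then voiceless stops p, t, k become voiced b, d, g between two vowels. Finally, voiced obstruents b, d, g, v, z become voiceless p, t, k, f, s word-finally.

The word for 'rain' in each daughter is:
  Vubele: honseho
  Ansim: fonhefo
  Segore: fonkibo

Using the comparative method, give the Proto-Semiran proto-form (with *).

Position 4: Vubele has s, Ansim has h, Segore has k. Taking the neighbouring segments as reconstructed: Vubele s could go back to *k or *s; Ansim h could go back to *k or *h; Segore k can only go back to *k — the one source consistent with every daughter is *k.
Position 5: Vubele has e, Ansim has e, Segore has i. Vubele preserves e here (none of its changes turn any other segment into e), so the proto-segment is *e.
Continuing position by position gives *fonkepo; check it forward:
Vubele: start from *fonkepo.
  rule 1 (intervocalic lenition): fonkepo → fonkefo
  rule 2: no change — fonkefo
  rule 3 (unconditioned shift): fonkefo → honkeho
  rule 4 (palatalisation): honkeho → honseho
  ⇒ Vubele honseho
Ansim: *fonkepo
  fonkepo → fonkefo   [intervocalic lenition]
  fonkefo → fonhefo   [unconditioned shift]
  giving Ansim fonhefo.
Segore: start from *fonkepo.
  rule 1 (vowel merger): fonkepo → fonkipo
  rule 2: no change — fonkipo
  rule 3 (intervocalic voicing): fonkipo → fonkibo
  rule 4: no change — fonkibo
  ⇒ Segore fonkibo
No other proto-form is consistent with every reflex, so the reconstruction is *fonkepo.

*fonkepo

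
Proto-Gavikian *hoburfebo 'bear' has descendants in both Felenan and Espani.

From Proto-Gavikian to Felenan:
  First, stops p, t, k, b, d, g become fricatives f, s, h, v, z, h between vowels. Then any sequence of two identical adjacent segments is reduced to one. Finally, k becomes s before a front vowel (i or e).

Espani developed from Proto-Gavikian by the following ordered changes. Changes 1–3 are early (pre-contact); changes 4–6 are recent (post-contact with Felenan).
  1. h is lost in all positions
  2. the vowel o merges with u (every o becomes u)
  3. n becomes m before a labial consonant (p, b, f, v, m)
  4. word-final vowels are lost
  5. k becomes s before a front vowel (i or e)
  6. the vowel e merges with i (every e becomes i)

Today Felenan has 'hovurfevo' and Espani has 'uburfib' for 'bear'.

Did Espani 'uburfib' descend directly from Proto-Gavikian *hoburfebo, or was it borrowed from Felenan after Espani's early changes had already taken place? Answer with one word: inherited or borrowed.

If inherited, *hoburfebo would pass through all of Espani's changes:
Espani: start from *hoburfebo.
  rule 1 (h-loss): hoburfebo → oburfebo
  rule 2 (vowel merger): oburfebo → uburfebu
  rule 3: no change — uburfebu
  rule 4 (apocope): uburfebu → uburfeb
  rule 5: no change — uburfeb
  rule 6 (vowel merger): uburfeb → uburfib
  ⇒ Espani uburfib
If borrowed from Felenan 'hovurfevo' after the early changes, it would undergo only the recent ones:
  rule 4 (apocope): hovurfevo → hovurfev
  rule 5 (palatalisation): no change (hovurfev)
  rule 6 (vowel merger): hovurfev → hovurfiv
  ⇒ as a loan: hovurfiv
Espani 'uburfib' matches the inherited outcome exactly, so it is an inherited cognate, not a loan.

inherited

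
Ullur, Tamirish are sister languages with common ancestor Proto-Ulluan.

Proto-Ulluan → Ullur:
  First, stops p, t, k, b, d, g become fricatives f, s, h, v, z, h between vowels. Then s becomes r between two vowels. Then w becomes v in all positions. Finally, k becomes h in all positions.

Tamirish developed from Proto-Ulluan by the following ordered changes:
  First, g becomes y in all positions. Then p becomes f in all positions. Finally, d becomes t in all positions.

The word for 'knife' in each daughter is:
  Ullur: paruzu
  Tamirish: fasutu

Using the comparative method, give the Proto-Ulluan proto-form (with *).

*pasudu

Position 3: Ullur has r, Tamirish has s. Tamirish preserves s here (none of its changes turn any other segment into s), so the proto-segment is *s.
Position 1: Ullur has p, Tamirish has f. Ullur preserves p here (none of its changes turn any other segment into p), so the proto-segment is *p.
Position 5: Ullur has z, Tamirish has t. Taking the neighbouring segments as reconstructed: Ullur z could go back to *d or *z; Tamirish t could go back to *t or *d — the one source consistent with every daughter is *d.
Continuing position by position gives *pasudu; check it forward:
Ullur: start from *pasudu.
  rule 1 (intervocalic lenition): pasudu → pasuzu
  rule 2 (rhotacism): pasuzu → paruzu
  rule 3: no change — paruzu
  rule 4: no change — paruzu
  ⇒ Ullur paruzu
Tamirish: *pasudu > fasudu > fasutu  (by unconditioned shift, unconditioned shift)
Only *pasudu yields all of Ullur paruzu, Tamirish fasutu.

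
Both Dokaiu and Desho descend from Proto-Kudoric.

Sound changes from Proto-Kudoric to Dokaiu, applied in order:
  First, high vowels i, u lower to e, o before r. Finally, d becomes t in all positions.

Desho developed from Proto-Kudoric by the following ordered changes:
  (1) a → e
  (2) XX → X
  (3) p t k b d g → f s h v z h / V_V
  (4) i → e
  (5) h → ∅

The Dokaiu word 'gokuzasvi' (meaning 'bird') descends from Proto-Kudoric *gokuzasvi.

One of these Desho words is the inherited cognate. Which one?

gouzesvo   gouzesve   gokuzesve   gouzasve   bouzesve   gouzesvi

Desho: start from *gokuzasvi.
  rule 1 (vowel merger): gokuzasvi → gokuzesvi
  rule 2: no change — gokuzesvi
  rule 3 (intervocalic lenition): gokuzesvi → gohuzesvi
  rule 4 (vowel merger): gohuzesvi → gohuzesve
  rule 5 (h-loss): gohuzesve → gouzesve
  ⇒ Desho gouzesve
The other candidates each miss or misapply at least one Desho change.

gouzesve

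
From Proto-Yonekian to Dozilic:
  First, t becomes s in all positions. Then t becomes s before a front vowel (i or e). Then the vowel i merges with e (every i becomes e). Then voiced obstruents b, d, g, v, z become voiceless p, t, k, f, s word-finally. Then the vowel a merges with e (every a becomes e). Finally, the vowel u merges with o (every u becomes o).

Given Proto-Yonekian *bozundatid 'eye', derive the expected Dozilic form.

bozondeset

Dozilic: *bozundatid > bozundasid > bozundased > bozundaset > bozundeset > bozondeset  (by unconditioned shift, vowel merger, final devoicing, vowel merger, vowel merger)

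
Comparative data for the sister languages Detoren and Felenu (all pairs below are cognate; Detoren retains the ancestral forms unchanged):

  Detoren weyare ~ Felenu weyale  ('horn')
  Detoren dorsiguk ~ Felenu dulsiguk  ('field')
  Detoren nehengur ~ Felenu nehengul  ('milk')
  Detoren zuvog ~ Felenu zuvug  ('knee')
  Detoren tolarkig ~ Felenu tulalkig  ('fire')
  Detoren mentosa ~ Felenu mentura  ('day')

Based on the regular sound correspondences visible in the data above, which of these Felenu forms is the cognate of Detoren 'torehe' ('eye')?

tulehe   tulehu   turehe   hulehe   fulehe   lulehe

tulehe

dorsiguk ~ dulsiguk — Detoren o corresponds to Felenu u after a consonant, before r.
weyare ~ weyale — Detoren r corresponds to Felenu l between vowels (before a front vowel).
Applying these to Detoren 'torehe':
  torehe → turehe   (o→u after a consonant, before r)
  turehe → tulehe   (r→l between vowels (before a front vowel))
So the Felenu cognate is 'tulehe'.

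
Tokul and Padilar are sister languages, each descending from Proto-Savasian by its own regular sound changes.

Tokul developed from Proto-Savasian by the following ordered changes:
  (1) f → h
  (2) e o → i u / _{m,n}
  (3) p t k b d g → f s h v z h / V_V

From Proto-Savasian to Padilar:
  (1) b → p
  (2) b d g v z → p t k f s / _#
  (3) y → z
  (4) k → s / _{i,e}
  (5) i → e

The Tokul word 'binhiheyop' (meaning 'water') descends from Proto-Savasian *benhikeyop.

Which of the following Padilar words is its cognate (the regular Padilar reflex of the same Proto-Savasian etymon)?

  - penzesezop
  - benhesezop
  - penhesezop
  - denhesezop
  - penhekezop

Padilar: *benhikeyop > penhikeyop > penhikezop > penhisezop > penhesezop  (by unconditioned shift, unconditioned shift, palatalisation, vowel merger)
The other candidates each miss or misapply at least one Padilar change.

penhesezop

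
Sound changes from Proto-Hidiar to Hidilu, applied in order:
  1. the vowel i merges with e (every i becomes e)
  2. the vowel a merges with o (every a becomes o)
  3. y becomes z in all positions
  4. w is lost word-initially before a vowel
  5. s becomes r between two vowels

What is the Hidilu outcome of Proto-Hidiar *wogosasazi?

ogororoze

Hidilu: *wogosasazi > wogosasaze > wogososoze > ogososoze > ogororoze  (by vowel merger, vowel merger, glide loss, rhotacism)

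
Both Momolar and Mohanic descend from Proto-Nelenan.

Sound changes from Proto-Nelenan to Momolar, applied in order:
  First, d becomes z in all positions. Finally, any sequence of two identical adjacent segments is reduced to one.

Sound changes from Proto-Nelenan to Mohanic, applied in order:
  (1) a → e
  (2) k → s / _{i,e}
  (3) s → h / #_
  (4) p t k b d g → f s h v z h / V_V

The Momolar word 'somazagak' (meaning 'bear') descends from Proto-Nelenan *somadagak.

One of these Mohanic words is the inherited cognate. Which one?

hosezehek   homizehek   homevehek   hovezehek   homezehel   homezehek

homezehek

Mohanic: start from *somadagak.
  rule 1 (vowel merger): somadagak → somedegek
  rule 2: no change — somedegek
  rule 3 (debuccalisation): somedegek → homedegek
  rule 4 (intervocalic lenition): homedegek → homezehek
  ⇒ Mohanic homezehek
The other candidates each miss or misapply at least one Mohanic change.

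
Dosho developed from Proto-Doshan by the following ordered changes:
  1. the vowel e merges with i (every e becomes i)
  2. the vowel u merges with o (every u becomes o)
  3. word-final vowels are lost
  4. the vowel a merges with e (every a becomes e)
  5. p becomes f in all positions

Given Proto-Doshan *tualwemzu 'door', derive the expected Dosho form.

toelwimz

Dosho: *tualwemzu
  tualwemzu → tualwimzu   [vowel merger]
  tualwimzu → toalwimzo   [vowel merger]
  toalwimzo → toalwimz   [apocope]
  toalwimz → toelwimz   [vowel merger]
  toelwimz (rule 5 does not apply)
  giving Dosho toelwimz.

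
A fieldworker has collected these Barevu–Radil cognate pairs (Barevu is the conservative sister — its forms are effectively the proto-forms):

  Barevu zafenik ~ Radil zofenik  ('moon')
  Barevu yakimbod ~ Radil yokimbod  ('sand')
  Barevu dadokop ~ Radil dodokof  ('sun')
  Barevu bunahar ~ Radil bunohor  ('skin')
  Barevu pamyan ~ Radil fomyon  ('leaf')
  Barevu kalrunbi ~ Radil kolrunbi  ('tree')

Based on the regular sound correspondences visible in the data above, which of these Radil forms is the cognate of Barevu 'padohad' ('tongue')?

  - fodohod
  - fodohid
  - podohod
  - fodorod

fodohod

pamyan ~ fomyon — Barevu p corresponds to Radil f word-initially before a back vowel.
yakimbod ~ yokimbod, dadokop ~ dodokof — Barevu a corresponds to Radil o after a consonant, before a consonant other than r, m, n, p, b, f, v.
Applying these to Barevu 'padohad':
  padohad → fadohad   (p→f word-initially before a back vowel)
  fadohad → fodohad   (a→o after a consonant, before a consonant other than r, m, n, p, b, f, v)
  fodohad → fodohod   (a→o after a consonant, before a consonant other than r, m, n, p, b, f, v)
So the Radil cognate is 'fodohod'.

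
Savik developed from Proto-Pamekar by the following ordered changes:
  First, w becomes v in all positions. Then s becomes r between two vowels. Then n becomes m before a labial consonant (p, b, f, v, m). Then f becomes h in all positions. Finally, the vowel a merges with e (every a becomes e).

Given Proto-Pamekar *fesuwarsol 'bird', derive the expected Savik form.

heruversol

Savik: *fesuwarsol
  fesuwarsol → fesuvarsol   [unconditioned shift]
  fesuvarsol → feruvarsol   [rhotacism]
  feruvarsol (rule 3 does not apply)
  feruvarsol → heruvarsol   [unconditioned shift]
  heruvarsol → heruversol   [vowel merger]
  giving Savik heruversol.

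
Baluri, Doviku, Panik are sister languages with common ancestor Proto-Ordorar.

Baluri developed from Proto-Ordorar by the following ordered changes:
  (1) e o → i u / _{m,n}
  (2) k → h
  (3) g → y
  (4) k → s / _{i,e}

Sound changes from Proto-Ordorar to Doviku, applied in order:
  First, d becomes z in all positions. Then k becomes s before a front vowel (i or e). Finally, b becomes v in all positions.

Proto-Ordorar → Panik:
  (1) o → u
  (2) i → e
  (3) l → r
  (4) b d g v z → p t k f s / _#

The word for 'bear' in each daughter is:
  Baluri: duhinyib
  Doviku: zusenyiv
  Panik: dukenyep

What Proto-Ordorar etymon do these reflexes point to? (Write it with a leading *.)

Position 7: Baluri has i, Doviku has i, Panik has e. Doviku preserves i here (none of its changes turn any other segment into i), so the proto-segment is *i.
Position 3: Baluri has h, Doviku has s, Panik has k. Taking the neighbouring segments as reconstructed: Baluri h could go back to *k or *h; Doviku s could go back to *k or *s; Panik k can only go back to *k — the one source consistent with every daughter is *k.
Verify the candidate proto-form against each daughter:
Baluri: *dukenyib
  dukenyib → dukinyib   [pre-nasal raising]
  dukinyib → duhinyib   [unconditioned shift]
  duhinyib (rule 3 does not apply)
  duhinyib (rule 4 does not apply)
  giving Baluri duhinyib.
Doviku: *dukenyib > zukenyib > zusenyib > zusenyiv  (by unconditioned shift, palatalisation, unconditioned shift)
Panik: *dukenyib > dukenyeb > dukenyep  (by vowel merger, final devoicing)
*dukenyib is the unique common source.

*dukenyib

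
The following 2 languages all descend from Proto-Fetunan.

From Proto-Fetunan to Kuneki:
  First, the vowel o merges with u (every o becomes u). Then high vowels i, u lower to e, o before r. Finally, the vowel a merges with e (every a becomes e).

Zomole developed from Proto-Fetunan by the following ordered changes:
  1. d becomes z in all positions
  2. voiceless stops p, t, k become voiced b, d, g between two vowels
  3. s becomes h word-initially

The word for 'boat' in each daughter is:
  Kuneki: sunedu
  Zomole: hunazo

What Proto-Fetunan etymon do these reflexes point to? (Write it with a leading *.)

*sunado

Position 1: Kuneki has s, Zomole has h. Kuneki preserves s here (none of its changes turn any other segment into s), so the proto-segment is *s.
Position 4: Kuneki has e, Zomole has a. Zomole preserves a here (none of its changes turn any other segment into a), so the proto-segment is *a.
Continuing position by position gives *sunado; check it forward:
Kuneki: *sunado
  sunado → sunadu   [vowel merger]
  sunadu (rule 2 does not apply)
  sunadu → sunedu   [vowel merger]
  giving Kuneki sunedu.
Zomole: *sunado
  sunado → sunazo   [unconditioned shift]
  sunazo (rule 2 does not apply)
  sunazo → hunazo   [debuccalisation]
  giving Zomole hunazo.
*sunado is the unique common source.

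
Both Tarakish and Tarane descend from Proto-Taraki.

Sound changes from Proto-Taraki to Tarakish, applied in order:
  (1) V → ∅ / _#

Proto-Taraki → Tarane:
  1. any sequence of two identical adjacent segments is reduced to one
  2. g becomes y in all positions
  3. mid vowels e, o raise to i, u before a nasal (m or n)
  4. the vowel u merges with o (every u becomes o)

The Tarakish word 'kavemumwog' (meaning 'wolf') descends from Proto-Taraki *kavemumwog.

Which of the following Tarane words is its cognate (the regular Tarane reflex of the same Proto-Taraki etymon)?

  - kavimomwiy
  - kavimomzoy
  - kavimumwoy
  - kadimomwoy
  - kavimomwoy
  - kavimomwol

Tarane: *kavemumwog
  kavemumwog (rule 1 does not apply)
  kavemumwog → kavemumwoy   [unconditioned shift]
  kavemumwoy → kavimumwoy   [pre-nasal raising]
  kavimumwoy → kavimomwoy   [vowel merger]
  giving Tarane kavimomwoy.

kavimomwoy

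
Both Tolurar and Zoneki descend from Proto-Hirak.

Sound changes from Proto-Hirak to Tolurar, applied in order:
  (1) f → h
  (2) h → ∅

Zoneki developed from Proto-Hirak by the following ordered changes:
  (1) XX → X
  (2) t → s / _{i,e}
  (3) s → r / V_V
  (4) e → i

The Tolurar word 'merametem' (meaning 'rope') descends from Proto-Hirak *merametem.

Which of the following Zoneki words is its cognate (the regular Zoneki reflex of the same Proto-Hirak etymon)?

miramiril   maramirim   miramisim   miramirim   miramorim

Zoneki: *merametem > meramesem > meramerem > miramirim  (by palatalisation, rhotacism, vowel merger)

miramirim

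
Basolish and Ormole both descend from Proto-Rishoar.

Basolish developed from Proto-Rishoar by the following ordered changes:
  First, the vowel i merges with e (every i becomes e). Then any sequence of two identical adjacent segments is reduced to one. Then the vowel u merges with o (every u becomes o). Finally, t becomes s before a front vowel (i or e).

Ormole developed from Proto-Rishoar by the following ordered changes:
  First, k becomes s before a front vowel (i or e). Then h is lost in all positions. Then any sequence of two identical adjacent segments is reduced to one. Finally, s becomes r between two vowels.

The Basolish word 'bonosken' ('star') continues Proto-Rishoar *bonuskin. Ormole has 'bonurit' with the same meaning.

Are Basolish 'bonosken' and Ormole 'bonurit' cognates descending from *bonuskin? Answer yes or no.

Derive the expected Ormole reflex of *bonuskin:
Ormole: *bonuskin
  bonuskin → bonussin   [palatalisation]
  bonussin (rule 2 does not apply)
  bonussin → bonusin   [degemination]
  bonusin → bonurin   [rhotacism]
  giving Ormole bonurin.
The regular Ormole reflex would be 'bonurin', but the attested form is 'bonurit'. The correspondence is irregular, so they are not cognates (the Ormole form has a different source).

no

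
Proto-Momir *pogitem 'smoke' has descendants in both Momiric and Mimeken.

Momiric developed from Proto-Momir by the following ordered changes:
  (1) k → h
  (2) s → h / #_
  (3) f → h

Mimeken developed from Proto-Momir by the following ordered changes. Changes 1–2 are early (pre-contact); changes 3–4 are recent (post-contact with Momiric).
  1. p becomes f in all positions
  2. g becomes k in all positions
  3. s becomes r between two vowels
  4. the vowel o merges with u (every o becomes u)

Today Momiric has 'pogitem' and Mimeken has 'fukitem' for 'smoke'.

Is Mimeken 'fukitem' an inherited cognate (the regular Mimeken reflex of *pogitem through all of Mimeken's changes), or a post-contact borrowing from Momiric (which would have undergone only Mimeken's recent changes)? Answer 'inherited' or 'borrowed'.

inherited

If inherited, *pogitem would pass through all of Mimeken's changes:
Mimeken: start from *pogitem.
  rule 1 (unconditioned shift): pogitem → fogitem
  rule 2 (unconditioned shift): fogitem → fokitem
  rule 3: no change — fokitem
  rule 4 (vowel merger): fokitem → fukitem
  ⇒ Mimeken fukitem
If borrowed from Momiric 'pogitem' after the early changes, it would undergo only the recent ones:
  rule 3 (rhotacism): no change (pogitem)
  rule 4 (vowel merger): pogitem → pugitem
  ⇒ as a loan: pugitem
Mimeken 'fukitem' matches the inherited outcome exactly, so it is an inherited cognate, not a loan.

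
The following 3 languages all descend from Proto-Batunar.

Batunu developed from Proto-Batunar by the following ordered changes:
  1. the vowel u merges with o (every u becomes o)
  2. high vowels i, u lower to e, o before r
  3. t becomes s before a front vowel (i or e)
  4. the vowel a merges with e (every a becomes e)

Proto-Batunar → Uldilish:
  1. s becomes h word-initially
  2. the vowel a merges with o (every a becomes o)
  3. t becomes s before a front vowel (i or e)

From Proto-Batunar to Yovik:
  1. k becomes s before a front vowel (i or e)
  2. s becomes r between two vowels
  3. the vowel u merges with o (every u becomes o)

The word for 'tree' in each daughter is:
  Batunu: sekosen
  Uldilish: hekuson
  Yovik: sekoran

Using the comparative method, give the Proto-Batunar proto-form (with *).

Position 5: Batunu has s, Uldilish has s, Yovik has r. Taking the neighbouring segments as reconstructed: Batunu s can only go back to *s; Uldilish s can only go back to *s; Yovik r could go back to *s or *r — the one source consistent with every daughter is *s.
Position 1: Batunu has s, Uldilish has h, Yovik has s. Taking the neighbouring segments as reconstructed: Batunu s could go back to *t or *s; Uldilish h could go back to *s or *h; Yovik s could go back to *k or *s — the one source consistent with every daughter is *s.
Position 6: Batunu has e, Uldilish has o, Yovik has a. Yovik preserves a here (none of its changes turn any other segment into a), so the proto-segment is *a.
Continuing position by position gives *sekusan; check it forward:
Batunu: *sekusan > sekosan > sekosen  (by vowel merger, vowel merger)
Uldilish: *sekusan
  sekusan → hekusan   [debuccalisation]
  hekusan → hekuson   [vowel merger]
  hekuson (rule 3 does not apply)
  giving Uldilish hekuson.
Yovik: start from *sekusan.
  rule 1: no change — sekusan
  rule 2 (rhotacism): sekusan → sekuran
  rule 3 (vowel merger): sekuran → sekoran
  ⇒ Yovik sekoran
No other proto-form is consistent with every reflex, so the reconstruction is *sekusan.

*sekusan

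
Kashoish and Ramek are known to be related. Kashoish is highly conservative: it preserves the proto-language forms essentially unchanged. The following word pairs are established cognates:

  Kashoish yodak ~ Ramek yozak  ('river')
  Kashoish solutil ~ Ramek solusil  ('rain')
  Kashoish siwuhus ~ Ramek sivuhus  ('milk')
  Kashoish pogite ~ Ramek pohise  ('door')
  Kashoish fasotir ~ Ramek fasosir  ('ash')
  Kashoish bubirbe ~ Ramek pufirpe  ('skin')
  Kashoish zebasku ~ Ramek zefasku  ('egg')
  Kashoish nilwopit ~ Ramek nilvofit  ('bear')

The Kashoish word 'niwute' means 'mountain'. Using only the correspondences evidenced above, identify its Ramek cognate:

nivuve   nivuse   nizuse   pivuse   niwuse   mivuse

siwuhus ~ sivuhus — Kashoish w corresponds to Ramek v between vowels (before a back vowel).
pogite ~ pohise — Kashoish t corresponds to Ramek s between vowels (before a front vowel).
Applying these to Kashoish 'niwute':
  niwute → nivute   (w→v between vowels (before a back vowel))
  nivute → nivuse   (t→s between vowels (before a front vowel))
So the Ramek cognate is 'nivuse'.

nivuse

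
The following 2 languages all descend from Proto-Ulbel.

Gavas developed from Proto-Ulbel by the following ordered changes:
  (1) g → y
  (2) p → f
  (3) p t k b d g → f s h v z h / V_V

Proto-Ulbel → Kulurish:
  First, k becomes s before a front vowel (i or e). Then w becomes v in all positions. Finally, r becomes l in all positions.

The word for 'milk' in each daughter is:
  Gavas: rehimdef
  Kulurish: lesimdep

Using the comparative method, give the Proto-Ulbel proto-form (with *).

*rekimdep

Position 3: Gavas has h, Kulurish has s. Taking the neighbouring segments as reconstructed: Gavas h could go back to *k or *h; Kulurish s could go back to *k or *s — the one source consistent with every daughter is *k.
Position 1: Gavas has r, Kulurish has l. Gavas preserves r here (none of its changes turn any other segment into r), so the proto-segment is *r.
Position 8: Gavas has f, Kulurish has p. Kulurish preserves p here (none of its changes turn any other segment into p), so the proto-segment is *p.
Verify the candidate proto-form against each daughter:
Gavas: *rekimdep > rekimdef > rehimdef  (by unconditioned shift, intervocalic lenition)
Kulurish: *rekimdep > resimdep > lesimdep  (by palatalisation, unconditioned shift)
No other proto-form is consistent with every reflex, so the reconstruction is *rekimdep.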